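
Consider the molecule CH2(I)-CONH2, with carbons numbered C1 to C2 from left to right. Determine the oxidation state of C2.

+3

Count +1 for every bond to an atom more electronegative than carbon and −1 for every bond to one less electronegative; C–C bonds are 0.
C2 has one bond to C (0), one bond to N (+1), a double bond to O (2×+1 = +2).
Oxidation state = 0 + 1 + 2 = +3.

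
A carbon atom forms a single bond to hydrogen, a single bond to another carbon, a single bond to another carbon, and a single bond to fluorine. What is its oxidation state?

0

Bonds to more-electronegative neighbours contribute +1 each, bonds to H or metals contribute −1 each, and C–C bonds contribute 0.
The carbon has one bond to C (0), one bond to C (0), one bond to H (-1), one bond to F (+1).
Oxidation state = 0 + 0 − 1 + 1 = 0.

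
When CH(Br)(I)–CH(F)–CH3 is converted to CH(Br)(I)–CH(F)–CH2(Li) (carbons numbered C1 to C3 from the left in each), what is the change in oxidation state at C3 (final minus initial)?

0

Before: C3 has 1 bond to C, 3 bonds to H → oxidation state -3.
After: C3 has 1 bond to C, 2 bonds to H, 1 bond to Li → oxidation state -3.
Δ = -3 − (-3) = 0, so no net redox change at C3.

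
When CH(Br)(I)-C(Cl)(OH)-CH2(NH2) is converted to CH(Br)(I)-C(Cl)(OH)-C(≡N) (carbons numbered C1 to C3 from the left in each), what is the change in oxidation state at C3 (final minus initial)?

+4

Before: C3 has 1 bond to C, 2 bonds to H, 1 bond to N → oxidation state -1.
After: C3 has 1 bond to C, 3 bonds to N → oxidation state +3.
Δ = +3 − (-1) = +4, so this is an oxidation at C3.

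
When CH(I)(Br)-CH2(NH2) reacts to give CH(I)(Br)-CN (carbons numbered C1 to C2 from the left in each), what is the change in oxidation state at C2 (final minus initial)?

Before: C2 has 1 bond to C, 2 bonds to H, 1 bond to N → oxidation state -1.
After: C2 has 1 bond to C, 3 bonds to N → oxidation state +3.
Δ = +3 − (-1) = +4, so this is an oxidation at C2.

+4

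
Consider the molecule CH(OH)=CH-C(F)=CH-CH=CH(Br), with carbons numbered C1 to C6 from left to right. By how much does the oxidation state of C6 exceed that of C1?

C6: 2C, 1H, 1Br → 0 − 1 + 1 = 0
C1: 2C, 1H, 1O → 0 − 1 + 1 = 0
Difference: 0 − (0) = 0.

0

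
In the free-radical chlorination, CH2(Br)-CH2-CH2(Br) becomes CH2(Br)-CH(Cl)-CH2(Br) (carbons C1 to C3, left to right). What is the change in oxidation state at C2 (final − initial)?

Before: C2 has 2 bonds to C, 2 bonds to H → oxidation state -2.
After: C2 has 2 bonds to C, 1 bond to H, 1 bond to Cl → oxidation state 0.
Δ = 0 − (-2) = +2, so this is an oxidation at C2.

+2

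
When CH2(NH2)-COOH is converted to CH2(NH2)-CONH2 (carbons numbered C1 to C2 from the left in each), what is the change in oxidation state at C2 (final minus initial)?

Before: C2 has 1 bond to C, 3 bonds to O → oxidation state +3.
After: C2 has 1 bond to C, 2 bonds to O, 1 bond to N → oxidation state +3.
Δ = +3 − (+3) = 0, so no net redox change at C2.

0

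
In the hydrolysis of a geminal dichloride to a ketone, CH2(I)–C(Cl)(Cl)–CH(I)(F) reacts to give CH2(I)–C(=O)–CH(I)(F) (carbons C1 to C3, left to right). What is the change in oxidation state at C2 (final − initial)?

0

Before: C2 has 2 bonds to C, 2 bonds to Cl → oxidation state +2.
After: C2 has 2 bonds to C, 2 bonds to O → oxidation state +2.
Δ = +2 − (+2) = 0, so no net redox change at C2.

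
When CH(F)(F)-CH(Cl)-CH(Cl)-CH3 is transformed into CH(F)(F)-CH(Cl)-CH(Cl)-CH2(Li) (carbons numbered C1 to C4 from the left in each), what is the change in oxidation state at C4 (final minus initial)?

0

Before: C4 has 1 bond to C, 3 bonds to H → oxidation state -3.
After: C4 has 1 bond to C, 2 bonds to H, 1 bond to Li → oxidation state -3.
Δ = -3 − (-3) = 0, so no net redox change at C4.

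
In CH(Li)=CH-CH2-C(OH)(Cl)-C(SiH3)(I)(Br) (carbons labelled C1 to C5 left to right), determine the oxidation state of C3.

-2

Count +1 for every bond to an atom more electronegative than carbon and −1 for every bond to one less electronegative; C–C bonds are 0.
C3 has one bond to C (0), one bond to C (0), one bond to H (-1), one bond to H (-1).
Oxidation state = 0 + 0 − 1 − 1 = -2.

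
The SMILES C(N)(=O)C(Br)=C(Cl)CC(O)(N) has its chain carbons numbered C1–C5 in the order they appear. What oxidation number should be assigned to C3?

C3 has a double bond to C (2×0 = 0), one bond to C (0), one bond to Cl (+1).
Oxidation state = 0 + 0 + 1 = +1.

+1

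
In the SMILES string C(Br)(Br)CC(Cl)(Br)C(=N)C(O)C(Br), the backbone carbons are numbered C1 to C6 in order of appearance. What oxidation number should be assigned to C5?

0

C5 has one bond to C (0), one bond to C (0), one bond to H (-1), one bond to O (+1).
Oxidation state = 0 + 0 − 1 + 1 = 0.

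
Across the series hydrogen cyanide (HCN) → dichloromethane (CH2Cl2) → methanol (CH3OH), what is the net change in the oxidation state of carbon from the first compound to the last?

Carbon oxidation states along the series — hydrogen cyanide: +2, dichloromethane: 0, methanol: -2.
Net change = -2 − (+2) = -4.

-4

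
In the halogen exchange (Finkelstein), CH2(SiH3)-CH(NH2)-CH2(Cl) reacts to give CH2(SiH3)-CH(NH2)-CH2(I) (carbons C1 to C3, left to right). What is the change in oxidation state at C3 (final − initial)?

0

Before: C3 has 1 bond to C, 2 bonds to H, 1 bond to Cl → oxidation state -1.
After: C3 has 1 bond to C, 2 bonds to H, 1 bond to I → oxidation state -1.
Δ = -1 − (-1) = 0, so no net redox change at C3.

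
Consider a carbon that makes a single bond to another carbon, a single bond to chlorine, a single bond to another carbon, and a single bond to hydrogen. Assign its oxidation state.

Each bond to a more electronegative atom (O, N, halogen) counts +1, each bond to a less electronegative atom (H, metal, B, Si) counts −1, and each C–C bond counts 0.
The carbon has one bond to C (0), one bond to C (0), one bond to Cl (+1), one bond to H (-1).
Oxidation state = 0 + 0 + 1 − 1 = 0.

0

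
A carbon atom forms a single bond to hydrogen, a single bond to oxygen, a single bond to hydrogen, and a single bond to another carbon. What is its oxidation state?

The carbon has one bond to C (0), one bond to O (+1), one bond to H (-1), one bond to H (-1).
Oxidation state = 0 + 1 − 1 − 1 = -1.

-1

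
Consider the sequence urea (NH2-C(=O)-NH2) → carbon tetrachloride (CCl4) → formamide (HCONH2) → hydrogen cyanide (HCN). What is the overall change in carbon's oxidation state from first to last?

-2

Carbon oxidation states along the series — urea: +4, carbon tetrachloride: +4, formamide: +2, hydrogen cyanide: +2.
Net change = +2 − (+4) = -2.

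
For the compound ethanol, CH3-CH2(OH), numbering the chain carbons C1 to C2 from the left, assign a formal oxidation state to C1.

-3

C1 has one bond to H (-1), one bond to H (-1), one bond to H (-1), one bond to C (0).
Oxidation state = -1 − 1 − 1 + 0 = -3.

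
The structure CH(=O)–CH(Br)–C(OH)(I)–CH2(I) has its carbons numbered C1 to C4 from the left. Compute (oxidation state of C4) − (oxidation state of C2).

C4: 1C, 2H, 1I → 0 − 2 + 1 = -1
C2: 2C, 1H, 1Br → 0 − 1 + 1 = 0
Difference: -1 − (0) = -1.

-1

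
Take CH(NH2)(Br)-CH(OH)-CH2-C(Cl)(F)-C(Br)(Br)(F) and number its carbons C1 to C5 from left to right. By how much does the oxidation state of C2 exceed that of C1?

C2: 2C, 1H, 1O → 0 − 1 + 1 = 0
C1: 1C, 1H, 1N, 1Br → 0 − 1 + 1 + 1 = +1
Difference: 0 − (+1) = -1.

-1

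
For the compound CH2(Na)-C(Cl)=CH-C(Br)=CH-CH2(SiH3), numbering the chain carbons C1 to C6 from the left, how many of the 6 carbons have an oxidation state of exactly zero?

Each bond to a more electronegative atom (O, N, halogen) counts +1, each bond to a less electronegative atom (H, metal, B, Si) counts −1, and each C–C bond counts 0. Tallying each carbon:
C1: 1C, 2H, 1Na → 0 − 2 − 1 = -3
C2: 3C, 1Cl → 0 + 1 = +1
C3: 3C, 1H → 0 − 1 = -1
C4: 3C, 1Br → 0 + 1 = +1
C5: 3C, 1H → 0 − 1 = -1
C6: 1C, 2H, 1Si → 0 − 2 − 1 = -3
0 carbons meet the condition.

0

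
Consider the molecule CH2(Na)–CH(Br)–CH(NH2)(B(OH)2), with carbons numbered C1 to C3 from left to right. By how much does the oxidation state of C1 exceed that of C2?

-3

C1: 1C, 2H, 1Na → 0 − 2 − 1 = -3
C2: 2C, 1H, 1Br → 0 − 1 + 1 = 0
Difference: -3 − (0) = -3.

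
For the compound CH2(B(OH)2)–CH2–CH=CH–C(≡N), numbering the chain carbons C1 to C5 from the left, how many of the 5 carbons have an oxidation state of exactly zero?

Bonds to more-electronegative neighbours contribute +1 each, bonds to H or metals contribute −1 each, and C–C bonds contribute 0. Tallying each carbon:
C1: 1C, 2H, 1B → 0 − 2 − 1 = -3
C2: 2C, 2H → 0 − 2 = -2
C3: 3C, 1H → 0 − 1 = -1
C4: 3C, 1H → 0 − 1 = -1
C5: 1C, 3N → 0 + 3 = +3
0 carbons meet the condition.

0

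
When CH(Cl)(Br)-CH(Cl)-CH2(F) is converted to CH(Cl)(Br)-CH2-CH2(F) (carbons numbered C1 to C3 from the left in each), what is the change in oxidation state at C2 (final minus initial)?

Before: C2 has 2 bonds to C, 1 bond to H, 1 bond to Cl → oxidation state 0.
After: C2 has 2 bonds to C, 2 bonds to H → oxidation state -2.
Δ = -2 − (0) = -2, so this is a reduction at C2.

-2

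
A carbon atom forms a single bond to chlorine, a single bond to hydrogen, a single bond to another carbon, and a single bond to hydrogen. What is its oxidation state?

-1

The carbon has one bond to C (0), one bond to H (-1), one bond to H (-1), one bond to Cl (+1).
Oxidation state = 0 − 1 − 1 + 1 = -1.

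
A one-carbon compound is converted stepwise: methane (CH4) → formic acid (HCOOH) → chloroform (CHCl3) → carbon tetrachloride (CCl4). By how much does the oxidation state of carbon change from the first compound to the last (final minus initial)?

+8

Carbon oxidation states along the series — methane: -4, formic acid: +2, chloroform: +2, carbon tetrachloride: +4.
Net change = +4 − (-4) = +8.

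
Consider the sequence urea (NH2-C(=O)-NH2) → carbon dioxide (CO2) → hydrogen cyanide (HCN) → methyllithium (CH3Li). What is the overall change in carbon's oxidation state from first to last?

Carbon oxidation states along the series — urea: +4, carbon dioxide: +4, hydrogen cyanide: +2, methyllithium: -4.
Net change = -4 − (+4) = -8.

-8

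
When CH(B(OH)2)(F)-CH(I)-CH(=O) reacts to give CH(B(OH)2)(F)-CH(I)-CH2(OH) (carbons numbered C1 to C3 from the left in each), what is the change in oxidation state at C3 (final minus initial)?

Before: C3 has 1 bond to C, 1 bond to H, 2 bonds to O → oxidation state +1.
After: C3 has 1 bond to C, 2 bonds to H, 1 bond to O → oxidation state -1.
Δ = -1 − (+1) = -2, so this is a reduction at C3.

-2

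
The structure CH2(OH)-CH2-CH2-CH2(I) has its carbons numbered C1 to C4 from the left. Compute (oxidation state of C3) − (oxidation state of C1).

-1

C3: 2C, 2H → 0 − 2 = -2
C1: 1C, 2H, 1O → 0 − 2 + 1 = -1
Difference: -2 − (-1) = -1.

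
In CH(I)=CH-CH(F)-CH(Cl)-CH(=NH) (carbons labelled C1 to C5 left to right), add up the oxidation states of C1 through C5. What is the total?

Each bond to a more electronegative atom (O, N, halogen) counts +1, each bond to a less electronegative atom (H, metal, B, Si) counts −1, and each C–C bond counts 0. Tallying each carbon:
C1: 2C, 1H, 1I → 0 − 1 + 1 = 0
C2: 3C, 1H → 0 − 1 = -1
C3: 2C, 1H, 1F → 0 − 1 + 1 = 0
C4: 2C, 1H, 1Cl → 0 − 1 + 1 = 0
C5: 1C, 1H, 2N → 0 − 1 + 2 = +1
Sum = 0 − 1 + 0 + 0 + 1 = 0.

0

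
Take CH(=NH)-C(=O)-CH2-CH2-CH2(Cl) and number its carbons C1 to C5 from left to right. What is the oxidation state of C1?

+1

C1 has one bond to C (0), a double bond to N (2×+1 = +2), one bond to H (-1).
Oxidation state = 0 + 2 − 1 = +1.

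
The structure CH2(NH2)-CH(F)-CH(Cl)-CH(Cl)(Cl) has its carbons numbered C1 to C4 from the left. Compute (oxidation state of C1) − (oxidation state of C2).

-1

C1: 1C, 2H, 1N → 0 − 2 + 1 = -1
C2: 2C, 1H, 1F → 0 − 1 + 1 = 0
Difference: -1 − (0) = -1.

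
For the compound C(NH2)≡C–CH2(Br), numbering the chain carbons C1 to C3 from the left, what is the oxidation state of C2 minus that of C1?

C2: 4C → 0 = 0
C1: 3C, 1N → 0 + 1 = +1
Difference: 0 − (+1) = -1.

-1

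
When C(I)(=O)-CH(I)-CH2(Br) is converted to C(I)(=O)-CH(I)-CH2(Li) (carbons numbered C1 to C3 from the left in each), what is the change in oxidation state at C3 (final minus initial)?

Before: C3 has 1 bond to C, 2 bonds to H, 1 bond to Br → oxidation state -1.
After: C3 has 1 bond to C, 2 bonds to H, 1 bond to Li → oxidation state -3.
Δ = -3 − (-1) = -2, so this is a reduction at C3.

-2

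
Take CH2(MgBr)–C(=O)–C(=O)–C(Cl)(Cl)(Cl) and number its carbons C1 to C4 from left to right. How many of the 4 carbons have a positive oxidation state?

3

Tallying each carbon's bonds:
C1: 1C, 2H, 1Mg → 0 − 2 − 1 = -3
C2: 2C, 2O → 0 + 2 = +2
C3: 2C, 2O → 0 + 2 = +2
C4: 1C, 3Cl → 0 + 3 = +3
3 carbons (C2, C3, C4) meet the condition.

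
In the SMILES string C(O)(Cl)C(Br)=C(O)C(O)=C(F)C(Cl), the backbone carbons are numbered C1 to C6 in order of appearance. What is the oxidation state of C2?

+1

Bonds to more-electronegative neighbours contribute +1 each, bonds to H or metals contribute −1 each, and C–C bonds contribute 0.
C2 has one bond to C (0), a double bond to C (2×0 = 0), one bond to Br (+1).
Oxidation state = 0 + 0 + 1 = +1.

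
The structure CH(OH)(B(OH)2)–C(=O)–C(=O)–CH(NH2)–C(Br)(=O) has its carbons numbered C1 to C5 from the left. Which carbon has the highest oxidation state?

C5

Count +1 for every bond to an atom more electronegative than carbon and −1 for every bond to one less electronegative; C–C bonds are 0. Tallying each carbon:
C1: 1C, 1H, 1O, 1B → 0 − 1 + 1 − 1 = -1
C2: 2C, 2O → 0 + 2 = +2
C3: 2C, 2O → 0 + 2 = +2
C4: 2C, 1H, 1N → 0 − 1 + 1 = 0
C5: 1C, 2O, 1Br → 0 + 2 + 1 = +3
The most oxidised carbon is C5 at +3.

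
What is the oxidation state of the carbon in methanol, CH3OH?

-2

Bonds to more-electronegative neighbours contribute +1 each, bonds to H or metals contribute −1 each, and C–C bonds contribute 0.
The carbon has one bond to H (-1), one bond to H (-1), one bond to H (-1), one bond to O (+1).
Oxidation state = -1 − 1 − 1 + 1 = -2.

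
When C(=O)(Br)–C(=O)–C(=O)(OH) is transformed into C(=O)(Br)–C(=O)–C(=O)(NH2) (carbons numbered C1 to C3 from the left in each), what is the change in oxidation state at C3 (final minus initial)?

0

Before: C3 has 1 bond to C, 3 bonds to O → oxidation state +3.
After: C3 has 1 bond to C, 2 bonds to O, 1 bond to N → oxidation state +3.
Δ = +3 − (+3) = 0, so no net redox change at C3.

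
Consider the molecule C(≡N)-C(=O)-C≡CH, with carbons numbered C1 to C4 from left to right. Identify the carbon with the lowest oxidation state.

Count +1 for every bond to an atom more electronegative than carbon and −1 for every bond to one less electronegative; C–C bonds are 0. Tallying each carbon:
C1: 1C, 3N → 0 + 3 = +3
C2: 2C, 2O → 0 + 2 = +2
C3: 4C → 0 = 0
C4: 3C, 1H → 0 − 1 = -1
The most reduced carbon is C4 at -1.

C4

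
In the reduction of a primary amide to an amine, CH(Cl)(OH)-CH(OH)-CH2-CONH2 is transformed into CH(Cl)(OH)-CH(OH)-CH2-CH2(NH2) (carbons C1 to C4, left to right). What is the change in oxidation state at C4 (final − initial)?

-4

Before: C4 has 1 bond to C, 2 bonds to O, 1 bond to N → oxidation state +3.
After: C4 has 1 bond to C, 2 bonds to H, 1 bond to N → oxidation state -1.
Δ = -1 − (+3) = -4, so this is a reduction at C4.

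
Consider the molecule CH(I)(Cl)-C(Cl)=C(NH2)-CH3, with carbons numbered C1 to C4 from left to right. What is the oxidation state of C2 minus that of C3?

0

C2: 3C, 1Cl → 0 + 1 = +1
C3: 3C, 1N → 0 + 1 = +1
Difference: +1 − (+1) = 0.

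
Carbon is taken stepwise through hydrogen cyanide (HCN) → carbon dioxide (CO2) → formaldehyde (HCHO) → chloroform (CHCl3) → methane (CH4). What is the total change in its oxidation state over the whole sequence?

Carbon oxidation states along the series — hydrogen cyanide: +2, carbon dioxide: +4, formaldehyde: 0, chloroform: +2, methane: -4.
Net change = -4 − (+2) = -6.

-6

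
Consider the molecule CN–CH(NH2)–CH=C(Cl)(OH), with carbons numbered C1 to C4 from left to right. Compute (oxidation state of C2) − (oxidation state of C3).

C2: 2C, 1H, 1N → 0 − 1 + 1 = 0
C3: 3C, 1H → 0 − 1 = -1
Difference: 0 − (-1) = +1.

+1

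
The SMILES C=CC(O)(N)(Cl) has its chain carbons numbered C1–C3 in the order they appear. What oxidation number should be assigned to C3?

+3

C3 has one bond to C (0), one bond to O (+1), one bond to N (+1), one bond to Cl (+1).
Oxidation state = 0 + 1 + 1 + 1 = +3.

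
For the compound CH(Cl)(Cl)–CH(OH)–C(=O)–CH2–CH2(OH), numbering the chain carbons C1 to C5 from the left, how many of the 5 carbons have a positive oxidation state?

2

Count +1 for every bond to an atom more electronegative than carbon and −1 for every bond to one less electronegative; C–C bonds are 0. Tallying each carbon:
C1: 1C, 1H, 2Cl → 0 − 1 + 2 = +1
C2: 2C, 1H, 1O → 0 − 1 + 1 = 0
C3: 2C, 2O → 0 + 2 = +2
C4: 2C, 2H → 0 − 2 = -2
C5: 1C, 2H, 1O → 0 − 2 + 1 = -1
2 carbons (C1, C3) meet the condition.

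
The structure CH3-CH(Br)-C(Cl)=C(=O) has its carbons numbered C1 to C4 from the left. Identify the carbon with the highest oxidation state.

Assign +1 per bond to O/N/halogen, −1 per bond to H or an electropositive element, and 0 per bond to carbon. Tallying each carbon:
C1: 1C, 3H → 0 − 3 = -3
C2: 2C, 1H, 1Br → 0 − 1 + 1 = 0
C3: 3C, 1Cl → 0 + 1 = +1
C4: 2C, 2O → 0 + 2 = +2
The most oxidised carbon is C4 at +2.

C4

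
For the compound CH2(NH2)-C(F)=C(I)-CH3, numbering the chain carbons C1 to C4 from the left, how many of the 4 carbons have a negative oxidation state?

2

Count +1 for every bond to an atom more electronegative than carbon and −1 for every bond to one less electronegative; C–C bonds are 0. Tallying each carbon:
C1: 1C, 2H, 1N → 0 − 2 + 1 = -1
C2: 3C, 1F → 0 + 1 = +1
C3: 3C, 1I → 0 + 1 = +1
C4: 1C, 3H → 0 − 3 = -3
2 carbons (C1, C4) meet the condition.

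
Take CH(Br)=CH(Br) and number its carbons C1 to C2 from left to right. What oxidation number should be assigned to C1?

Count +1 for every bond to an atom more electronegative than carbon and −1 for every bond to one less electronegative; C–C bonds are 0.
C1 has a double bond to C (2×0 = 0), one bond to Br (+1), one bond to H (-1).
Oxidation state = 0 + 1 − 1 = 0.

0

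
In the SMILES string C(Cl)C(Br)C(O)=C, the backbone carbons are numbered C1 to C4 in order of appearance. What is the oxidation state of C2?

0

C2 has one bond to C (0), one bond to C (0), one bond to H (-1), one bond to Br (+1).
Oxidation state = 0 + 0 − 1 + 1 = 0.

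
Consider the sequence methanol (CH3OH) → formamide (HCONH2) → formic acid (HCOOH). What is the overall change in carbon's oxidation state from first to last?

Carbon oxidation states along the series — methanol: -2, formamide: +2, formic acid: +2.
Net change = +2 − (-2) = +4.

+4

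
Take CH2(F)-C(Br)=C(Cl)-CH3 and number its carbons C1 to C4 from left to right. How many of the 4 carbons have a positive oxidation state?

Tallying each carbon's bonds:
C1: 1C, 2H, 1F → 0 − 2 + 1 = -1
C2: 3C, 1Br → 0 + 1 = +1
C3: 3C, 1Cl → 0 + 1 = +1
C4: 1C, 3H → 0 − 3 = -3
2 carbons (C2, C3) meet the condition.

2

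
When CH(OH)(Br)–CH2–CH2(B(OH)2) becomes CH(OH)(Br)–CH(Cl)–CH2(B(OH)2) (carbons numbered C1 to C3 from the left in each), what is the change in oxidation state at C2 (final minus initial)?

Before: C2 has 2 bonds to C, 2 bonds to H → oxidation state -2.
After: C2 has 2 bonds to C, 1 bond to H, 1 bond to Cl → oxidation state 0.
Δ = 0 − (-2) = +2, so this is an oxidation at C2.

+2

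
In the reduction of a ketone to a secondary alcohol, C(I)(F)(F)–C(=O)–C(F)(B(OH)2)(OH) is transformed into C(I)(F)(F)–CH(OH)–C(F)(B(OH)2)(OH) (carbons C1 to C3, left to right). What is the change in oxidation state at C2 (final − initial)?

Before: C2 has 2 bonds to C, 2 bonds to O → oxidation state +2.
After: C2 has 2 bonds to C, 1 bond to H, 1 bond to O → oxidation state 0.
Δ = 0 − (+2) = -2, so this is a reduction at C2.

-2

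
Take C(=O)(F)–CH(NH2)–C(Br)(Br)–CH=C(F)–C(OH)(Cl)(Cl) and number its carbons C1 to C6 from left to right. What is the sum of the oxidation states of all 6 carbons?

+8

Tallying each carbon's bonds:
C1: 1C, 2O, 1F → 0 + 2 + 1 = +3
C2: 2C, 1H, 1N → 0 − 1 + 1 = 0
C3: 2C, 2Br → 0 + 2 = +2
C4: 3C, 1H → 0 − 1 = -1
C5: 3C, 1F → 0 + 1 = +1
C6: 1C, 1O, 2Cl → 0 + 1 + 2 = +3
Sum = +3 + 0 + 2 − 1 + 1 + 3 = +8.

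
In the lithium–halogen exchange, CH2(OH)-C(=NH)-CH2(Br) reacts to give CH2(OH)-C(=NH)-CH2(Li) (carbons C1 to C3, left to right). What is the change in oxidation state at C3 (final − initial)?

Before: C3 has 1 bond to C, 2 bonds to H, 1 bond to Br → oxidation state -1.
After: C3 has 1 bond to C, 2 bonds to H, 1 bond to Li → oxidation state -3.
Δ = -3 − (-1) = -2, so this is a reduction at C3.

-2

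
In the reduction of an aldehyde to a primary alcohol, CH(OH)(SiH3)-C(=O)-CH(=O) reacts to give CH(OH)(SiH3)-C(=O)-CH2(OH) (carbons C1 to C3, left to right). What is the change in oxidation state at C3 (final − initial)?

-2

Before: C3 has 1 bond to C, 1 bond to H, 2 bonds to O → oxidation state +1.
After: C3 has 1 bond to C, 2 bonds to H, 1 bond to O → oxidation state -1.
Δ = -1 − (+1) = -2, so this is a reduction at C3.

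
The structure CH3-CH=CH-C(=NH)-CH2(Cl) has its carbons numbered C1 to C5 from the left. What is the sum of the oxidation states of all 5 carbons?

-4

Bonds to more-electronegative neighbours contribute +1 each, bonds to H or metals contribute −1 each, and C–C bonds contribute 0. Tallying each carbon:
C1: 1C, 3H → 0 − 3 = -3
C2: 3C, 1H → 0 − 1 = -1
C3: 3C, 1H → 0 − 1 = -1
C4: 2C, 2N → 0 + 2 = +2
C5: 1C, 2H, 1Cl → 0 − 2 + 1 = -1
Sum = -3 − 1 − 1 + 2 − 1 = -4.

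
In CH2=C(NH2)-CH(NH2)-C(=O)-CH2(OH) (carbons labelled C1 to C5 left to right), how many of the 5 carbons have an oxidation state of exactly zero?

Assign +1 per bond to O/N/halogen, −1 per bond to H or an electropositive element, and 0 per bond to carbon. Tallying each carbon:
C1: 2C, 2H → 0 − 2 = -2
C2: 3C, 1N → 0 + 1 = +1
C3: 2C, 1H, 1N → 0 − 1 + 1 = 0
C4: 2C, 2O → 0 + 2 = +2
C5: 1C, 2H, 1O → 0 − 2 + 1 = -1
1 carbon (C3) meets the condition.

1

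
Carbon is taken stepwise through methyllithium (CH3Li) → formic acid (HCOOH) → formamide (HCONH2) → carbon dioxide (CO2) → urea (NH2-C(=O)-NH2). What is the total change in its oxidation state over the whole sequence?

Carbon oxidation states along the series — methyllithium: -4, formic acid: +2, formamide: +2, carbon dioxide: +4, urea: +4.
Net change = +4 − (-4) = +8.

+8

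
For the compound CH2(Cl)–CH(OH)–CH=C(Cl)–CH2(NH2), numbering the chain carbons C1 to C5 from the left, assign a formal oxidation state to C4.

+1

Bonds to more-electronegative neighbours contribute +1 each, bonds to H or metals contribute −1 each, and C–C bonds contribute 0.
C4 has a double bond to C (2×0 = 0), one bond to C (0), one bond to Cl (+1).
Oxidation state = 0 + 0 + 1 = +1.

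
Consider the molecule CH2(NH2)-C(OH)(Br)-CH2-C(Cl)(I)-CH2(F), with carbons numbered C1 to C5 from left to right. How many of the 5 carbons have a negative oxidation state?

Assign +1 per bond to O/N/halogen, −1 per bond to H or an electropositive element, and 0 per bond to carbon. Tallying each carbon:
C1: 1C, 2H, 1N → 0 − 2 + 1 = -1
C2: 2C, 1O, 1Br → 0 + 1 + 1 = +2
C3: 2C, 2H → 0 − 2 = -2
C4: 2C, 1Cl, 1I → 0 + 1 + 1 = +2
C5: 1C, 2H, 1F → 0 − 2 + 1 = -1
3 carbons (C1, C3, C5) meet the condition.

3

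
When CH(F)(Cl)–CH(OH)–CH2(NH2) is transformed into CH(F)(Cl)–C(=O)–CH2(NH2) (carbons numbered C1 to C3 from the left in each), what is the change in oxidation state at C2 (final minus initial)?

Before: C2 has 2 bonds to C, 1 bond to H, 1 bond to O → oxidation state 0.
After: C2 has 2 bonds to C, 2 bonds to O → oxidation state +2.
Δ = +2 − (0) = +2, so this is an oxidation at C2.

+2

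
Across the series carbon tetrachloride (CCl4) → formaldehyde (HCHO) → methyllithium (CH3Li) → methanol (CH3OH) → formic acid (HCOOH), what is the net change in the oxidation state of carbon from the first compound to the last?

-2

Carbon oxidation states along the series — carbon tetrachloride: +4, formaldehyde: 0, methyllithium: -4, methanol: -2, formic acid: +2.
Net change = +2 − (+4) = -2.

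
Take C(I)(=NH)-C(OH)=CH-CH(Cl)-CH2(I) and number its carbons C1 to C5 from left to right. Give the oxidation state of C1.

+3

C1 has one bond to C (0), one bond to I (+1), a double bond to N (2×+1 = +2).
Oxidation state = 0 + 1 + 2 = +3.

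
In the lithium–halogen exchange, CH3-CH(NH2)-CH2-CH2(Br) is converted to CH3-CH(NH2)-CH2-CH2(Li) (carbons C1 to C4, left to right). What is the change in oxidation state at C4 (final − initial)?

Before: C4 has 1 bond to C, 2 bonds to H, 1 bond to Br → oxidation state -1.
After: C4 has 1 bond to C, 2 bonds to H, 1 bond to Li → oxidation state -3.
Δ = -3 − (-1) = -2, so this is a reduction at C4.

-2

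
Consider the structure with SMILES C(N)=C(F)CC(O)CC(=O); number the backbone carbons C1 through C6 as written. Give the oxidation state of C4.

Count +1 for every bond to an atom more electronegative than carbon and −1 for every bond to one less electronegative; C–C bonds are 0.
C4 has one bond to C (0), one bond to C (0), one bond to H (-1), one bond to O (+1).
Oxidation state = 0 + 0 − 1 + 1 = 0.

0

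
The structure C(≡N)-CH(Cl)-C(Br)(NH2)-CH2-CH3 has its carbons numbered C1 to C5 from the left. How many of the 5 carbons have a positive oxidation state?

Tallying each carbon's bonds:
C1: 1C, 3N → 0 + 3 = +3
C2: 2C, 1H, 1Cl → 0 − 1 + 1 = 0
C3: 2C, 1N, 1Br → 0 + 1 + 1 = +2
C4: 2C, 2H → 0 − 2 = -2
C5: 1C, 3H → 0 − 3 = -3
2 carbons (C1, C3) meet the condition.

2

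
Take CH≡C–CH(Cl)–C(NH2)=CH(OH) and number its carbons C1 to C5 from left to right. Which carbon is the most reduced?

Each bond to a more electronegative atom (O, N, halogen) counts +1, each bond to a less electronegative atom (H, metal, B, Si) counts −1, and each C–C bond counts 0. Tallying each carbon:
C1: 3C, 1H → 0 − 1 = -1
C2: 4C → 0 = 0
C3: 2C, 1H, 1Cl → 0 − 1 + 1 = 0
C4: 3C, 1N → 0 + 1 = +1
C5: 2C, 1H, 1O → 0 − 1 + 1 = 0
The most reduced carbon is C1 at -1.

C1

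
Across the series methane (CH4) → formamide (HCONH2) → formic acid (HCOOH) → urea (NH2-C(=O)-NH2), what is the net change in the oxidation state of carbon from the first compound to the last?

Carbon oxidation states along the series — methane: -4, formamide: +2, formic acid: +2, urea: +4.
Net change = +4 − (-4) = +8.

+8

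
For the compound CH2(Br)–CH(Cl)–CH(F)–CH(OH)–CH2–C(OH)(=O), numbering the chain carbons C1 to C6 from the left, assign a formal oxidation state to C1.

-1

Each bond to a more electronegative atom (O, N, halogen) counts +1, each bond to a less electronegative atom (H, metal, B, Si) counts −1, and each C–C bond counts 0.
C1 has one bond to C (0), one bond to H (-1), one bond to Br (+1), one bond to H (-1).
Oxidation state = 0 − 1 + 1 − 1 = -1.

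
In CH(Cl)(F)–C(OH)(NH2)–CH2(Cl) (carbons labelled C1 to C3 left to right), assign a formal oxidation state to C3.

-1

Count +1 for every bond to an atom more electronegative than carbon and −1 for every bond to one less electronegative; C–C bonds are 0.
C3 has one bond to C (0), one bond to H (-1), one bond to H (-1), one bond to Cl (+1).
Oxidation state = 0 − 1 − 1 + 1 = -1.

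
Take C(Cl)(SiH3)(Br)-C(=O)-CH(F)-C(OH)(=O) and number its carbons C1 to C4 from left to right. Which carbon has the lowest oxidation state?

C3

Tallying each carbon's bonds:
C1: 1C, 1Cl, 1Br, 1Si → 0 + 1 + 1 − 1 = +1
C2: 2C, 2O → 0 + 2 = +2
C3: 2C, 1H, 1F → 0 − 1 + 1 = 0
C4: 1C, 3O → 0 + 3 = +3
The most reduced carbon is C3 at 0.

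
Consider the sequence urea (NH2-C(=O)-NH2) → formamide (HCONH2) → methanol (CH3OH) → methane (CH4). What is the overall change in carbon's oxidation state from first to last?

-8

Carbon oxidation states along the series — urea: +4, formamide: +2, methanol: -2, methane: -4.
Net change = -4 − (+4) = -8.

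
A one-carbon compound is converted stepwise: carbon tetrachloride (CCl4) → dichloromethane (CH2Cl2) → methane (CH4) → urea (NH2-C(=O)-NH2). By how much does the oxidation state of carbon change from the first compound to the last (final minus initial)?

0

Carbon oxidation states along the series — carbon tetrachloride: +4, dichloromethane: 0, methane: -4, urea: +4.
Net change = +4 − (+4) = 0.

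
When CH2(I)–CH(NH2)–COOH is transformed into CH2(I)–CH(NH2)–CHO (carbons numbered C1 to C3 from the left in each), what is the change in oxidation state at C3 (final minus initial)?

-2

Before: C3 has 1 bond to C, 3 bonds to O → oxidation state +3.
After: C3 has 1 bond to C, 1 bond to H, 2 bonds to O → oxidation state +1.
Δ = +1 − (+3) = -2, so this is a reduction at C3.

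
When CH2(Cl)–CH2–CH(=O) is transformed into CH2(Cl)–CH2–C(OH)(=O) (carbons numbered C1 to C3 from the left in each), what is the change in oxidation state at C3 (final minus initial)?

Before: C3 has 1 bond to C, 1 bond to H, 2 bonds to O → oxidation state +1.
After: C3 has 1 bond to C, 3 bonds to O → oxidation state +3.
Δ = +3 − (+1) = +2, so this is an oxidation at C3.

+2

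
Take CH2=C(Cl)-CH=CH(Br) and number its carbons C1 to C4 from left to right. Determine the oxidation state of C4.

C4 has a double bond to C (2×0 = 0), one bond to Br (+1), one bond to H (-1).
Oxidation state = 0 + 1 − 1 = 0.

0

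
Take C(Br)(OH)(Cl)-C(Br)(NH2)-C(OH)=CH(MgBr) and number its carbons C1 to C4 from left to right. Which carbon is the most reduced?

Each bond to a more electronegative atom (O, N, halogen) counts +1, each bond to a less electronegative atom (H, metal, B, Si) counts −1, and each C–C bond counts 0. Tallying each carbon:
C1: 1C, 1O, 1Cl, 1Br → 0 + 1 + 1 + 1 = +3
C2: 2C, 1N, 1Br → 0 + 1 + 1 = +2
C3: 3C, 1O → 0 + 1 = +1
C4: 2C, 1H, 1Mg → 0 − 1 − 1 = -2
The most reduced carbon is C4 at -2.

C4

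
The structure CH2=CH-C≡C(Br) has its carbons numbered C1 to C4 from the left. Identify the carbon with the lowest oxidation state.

C1

Tallying each carbon's bonds:
C1: 2C, 2H → 0 − 2 = -2
C2: 3C, 1H → 0 − 1 = -1
C3: 4C → 0 = 0
C4: 3C, 1Br → 0 + 1 = +1
The most reduced carbon is C1 at -2.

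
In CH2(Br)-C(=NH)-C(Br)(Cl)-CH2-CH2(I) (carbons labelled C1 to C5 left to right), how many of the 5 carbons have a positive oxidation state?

2

Tallying each carbon's bonds:
C1: 1C, 2H, 1Br → 0 − 2 + 1 = -1
C2: 2C, 2N → 0 + 2 = +2
C3: 2C, 1Cl, 1Br → 0 + 1 + 1 = +2
C4: 2C, 2H → 0 − 2 = -2
C5: 1C, 2H, 1I → 0 − 2 + 1 = -1
2 carbons (C2, C3) meet the condition.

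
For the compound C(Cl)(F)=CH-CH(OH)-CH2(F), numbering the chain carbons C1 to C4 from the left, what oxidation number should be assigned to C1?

+2

Each bond to a more electronegative atom (O, N, halogen) counts +1, each bond to a less electronegative atom (H, metal, B, Si) counts −1, and each C–C bond counts 0.
C1 has a double bond to C (2×0 = 0), one bond to Cl (+1), one bond to F (+1).
Oxidation state = 0 + 1 + 1 = +2.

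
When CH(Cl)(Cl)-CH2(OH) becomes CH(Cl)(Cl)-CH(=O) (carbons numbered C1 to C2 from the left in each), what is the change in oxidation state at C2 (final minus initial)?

Before: C2 has 1 bond to C, 2 bonds to H, 1 bond to O → oxidation state -1.
After: C2 has 1 bond to C, 1 bond to H, 2 bonds to O → oxidation state +1.
Δ = +1 − (-1) = +2, so this is an oxidation at C2.

+2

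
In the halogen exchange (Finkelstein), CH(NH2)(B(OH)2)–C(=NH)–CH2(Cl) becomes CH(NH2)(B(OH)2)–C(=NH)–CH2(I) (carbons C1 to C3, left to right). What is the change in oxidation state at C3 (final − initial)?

Before: C3 has 1 bond to C, 2 bonds to H, 1 bond to Cl → oxidation state -1.
After: C3 has 1 bond to C, 2 bonds to H, 1 bond to I → oxidation state -1.
Δ = -1 − (-1) = 0, so no net redox change at C3.

0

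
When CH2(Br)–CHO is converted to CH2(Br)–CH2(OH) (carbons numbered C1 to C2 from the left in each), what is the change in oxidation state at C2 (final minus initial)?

Before: C2 has 1 bond to C, 1 bond to H, 2 bonds to O → oxidation state +1.
After: C2 has 1 bond to C, 2 bonds to H, 1 bond to O → oxidation state -1.
Δ = -1 − (+1) = -2, so this is a reduction at C2.

-2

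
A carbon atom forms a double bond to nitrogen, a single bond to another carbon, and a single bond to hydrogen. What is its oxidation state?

+1

The carbon has one bond to C (0), one bond to H (-1), a double bond to N (2×+1 = +2).
Oxidation state = 0 − 1 + 2 = +1.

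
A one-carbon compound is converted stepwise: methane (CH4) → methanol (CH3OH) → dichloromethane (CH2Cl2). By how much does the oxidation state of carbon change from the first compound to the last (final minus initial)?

+4

Carbon oxidation states along the series — methane: -4, methanol: -2, dichloromethane: 0.
Net change = 0 − (-4) = +4.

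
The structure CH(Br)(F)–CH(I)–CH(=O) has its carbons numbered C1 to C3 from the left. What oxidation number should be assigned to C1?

+1

Count +1 for every bond to an atom more electronegative than carbon and −1 for every bond to one less electronegative; C–C bonds are 0.
C1 has one bond to C (0), one bond to Br (+1), one bond to H (-1), one bond to F (+1).
Oxidation state = 0 + 1 − 1 + 1 = +1.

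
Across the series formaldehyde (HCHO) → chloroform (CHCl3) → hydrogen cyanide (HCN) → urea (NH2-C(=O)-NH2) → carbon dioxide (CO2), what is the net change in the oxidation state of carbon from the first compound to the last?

+4

Carbon oxidation states along the series — formaldehyde: 0, chloroform: +2, hydrogen cyanide: +2, urea: +4, carbon dioxide: +4.
Net change = +4 − (0) = +4.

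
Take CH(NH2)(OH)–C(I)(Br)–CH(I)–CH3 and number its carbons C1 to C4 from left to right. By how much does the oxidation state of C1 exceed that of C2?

C1: 1C, 1H, 1O, 1N → 0 − 1 + 1 + 1 = +1
C2: 2C, 1Br, 1I → 0 + 1 + 1 = +2
Difference: +1 − (+2) = -1.

-1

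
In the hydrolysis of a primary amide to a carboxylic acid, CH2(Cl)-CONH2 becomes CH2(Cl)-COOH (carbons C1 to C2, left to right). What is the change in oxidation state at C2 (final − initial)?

Before: C2 has 1 bond to C, 2 bonds to O, 1 bond to N → oxidation state +3.
After: C2 has 1 bond to C, 3 bonds to O → oxidation state +3.
Δ = +3 − (+3) = 0, so no net redox change at C2.

0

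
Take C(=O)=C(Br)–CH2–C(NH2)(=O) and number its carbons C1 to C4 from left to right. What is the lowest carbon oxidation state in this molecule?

Each bond to a more electronegative atom (O, N, halogen) counts +1, each bond to a less electronegative atom (H, metal, B, Si) counts −1, and each C–C bond counts 0. Tallying each carbon:
C1: 2C, 2O → 0 + 2 = +2
C2: 3C, 1Br → 0 + 1 = +1
C3: 2C, 2H → 0 − 2 = -2
C4: 1C, 2O, 1N → 0 + 2 + 1 = +3
The lowest value is -2.

-2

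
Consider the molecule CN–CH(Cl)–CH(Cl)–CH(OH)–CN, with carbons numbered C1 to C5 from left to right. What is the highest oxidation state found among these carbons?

+3

Tallying each carbon's bonds:
C1: 1C, 3N → 0 + 3 = +3
C2: 2C, 1H, 1Cl → 0 − 1 + 1 = 0
C3: 2C, 1H, 1Cl → 0 − 1 + 1 = 0
C4: 2C, 1H, 1O → 0 − 1 + 1 = 0
C5: 1C, 3N → 0 + 3 = +3
The highest value is +3.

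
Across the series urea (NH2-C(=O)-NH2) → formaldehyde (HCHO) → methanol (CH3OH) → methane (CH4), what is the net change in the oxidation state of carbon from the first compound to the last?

-8

Carbon oxidation states along the series — urea: +4, formaldehyde: 0, methanol: -2, methane: -4.
Net change = -4 − (+4) = -8.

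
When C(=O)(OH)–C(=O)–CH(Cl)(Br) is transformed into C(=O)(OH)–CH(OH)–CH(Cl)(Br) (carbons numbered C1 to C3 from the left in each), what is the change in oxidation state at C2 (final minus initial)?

Before: C2 has 2 bonds to C, 2 bonds to O → oxidation state +2.
After: C2 has 2 bonds to C, 1 bond to H, 1 bond to O → oxidation state 0.
Δ = 0 − (+2) = -2, so this is a reduction at C2.

-2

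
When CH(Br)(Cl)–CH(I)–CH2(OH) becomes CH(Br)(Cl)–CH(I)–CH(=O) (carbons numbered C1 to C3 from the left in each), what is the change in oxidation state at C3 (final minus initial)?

+2

Before: C3 has 1 bond to C, 2 bonds to H, 1 bond to O → oxidation state -1.
After: C3 has 1 bond to C, 1 bond to H, 2 bonds to O → oxidation state +1.
Δ = +1 − (-1) = +2, so this is an oxidation at C3.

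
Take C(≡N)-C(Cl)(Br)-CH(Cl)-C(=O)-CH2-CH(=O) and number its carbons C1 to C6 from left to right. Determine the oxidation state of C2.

+2

Each bond to a more electronegative atom (O, N, halogen) counts +1, each bond to a less electronegative atom (H, metal, B, Si) counts −1, and each C–C bond counts 0.
C2 has one bond to C (0), one bond to C (0), one bond to Cl (+1), one bond to Br (+1).
Oxidation state = 0 + 0 + 1 + 1 = +2.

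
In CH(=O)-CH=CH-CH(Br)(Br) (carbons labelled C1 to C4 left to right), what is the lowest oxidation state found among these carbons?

Each bond to a more electronegative atom (O, N, halogen) counts +1, each bond to a less electronegative atom (H, metal, B, Si) counts −1, and each C–C bond counts 0. Tallying each carbon:
C1: 1C, 1H, 2O → 0 − 1 + 2 = +1
C2: 3C, 1H → 0 − 1 = -1
C3: 3C, 1H → 0 − 1 = -1
C4: 1C, 1H, 2Br → 0 − 1 + 2 = +1
The lowest value is -1.

-1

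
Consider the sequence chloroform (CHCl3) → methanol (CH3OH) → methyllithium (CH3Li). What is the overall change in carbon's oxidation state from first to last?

Carbon oxidation states along the series — chloroform: +2, methanol: -2, methyllithium: -4.
Net change = -4 − (+2) = -6.

-6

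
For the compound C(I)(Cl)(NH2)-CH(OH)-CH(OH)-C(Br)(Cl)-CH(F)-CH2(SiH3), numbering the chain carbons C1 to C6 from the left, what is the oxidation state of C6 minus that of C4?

-5

C6: 1C, 2H, 1Si → 0 − 2 − 1 = -3
C4: 2C, 1Cl, 1Br → 0 + 1 + 1 = +2
Difference: -3 − (+2) = -5.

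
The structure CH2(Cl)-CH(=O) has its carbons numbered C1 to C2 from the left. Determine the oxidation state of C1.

C1 has one bond to C (0), one bond to H (-1), one bond to H (-1), one bond to Cl (+1).
Oxidation state = 0 − 1 − 1 + 1 = -1.

-1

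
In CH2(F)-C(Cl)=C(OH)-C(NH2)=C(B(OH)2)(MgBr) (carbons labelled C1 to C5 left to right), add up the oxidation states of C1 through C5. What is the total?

0

Assign +1 per bond to O/N/halogen, −1 per bond to H or an electropositive element, and 0 per bond to carbon. Tallying each carbon:
C1: 1C, 2H, 1F → 0 − 2 + 1 = -1
C2: 3C, 1Cl → 0 + 1 = +1
C3: 3C, 1O → 0 + 1 = +1
C4: 3C, 1N → 0 + 1 = +1
C5: 2C, 1Mg, 1B → 0 − 1 − 1 = -2
Sum = -1 + 1 + 1 + 1 − 2 = 0.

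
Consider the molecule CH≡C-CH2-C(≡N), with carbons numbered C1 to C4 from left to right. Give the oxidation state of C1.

-1

C1 has a triple bond to C (3×0 = 0), one bond to H (-1).
Oxidation state = 0 − 1 = -1.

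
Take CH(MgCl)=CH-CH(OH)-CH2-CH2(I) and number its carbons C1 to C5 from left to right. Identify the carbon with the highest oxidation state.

Tallying each carbon's bonds:
C1: 2C, 1H, 1Mg → 0 − 1 − 1 = -2
C2: 3C, 1H → 0 − 1 = -1
C3: 2C, 1H, 1O → 0 − 1 + 1 = 0
C4: 2C, 2H → 0 − 2 = -2
C5: 1C, 2H, 1I → 0 − 2 + 1 = -1
The most oxidised carbon is C3 at 0.

C3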